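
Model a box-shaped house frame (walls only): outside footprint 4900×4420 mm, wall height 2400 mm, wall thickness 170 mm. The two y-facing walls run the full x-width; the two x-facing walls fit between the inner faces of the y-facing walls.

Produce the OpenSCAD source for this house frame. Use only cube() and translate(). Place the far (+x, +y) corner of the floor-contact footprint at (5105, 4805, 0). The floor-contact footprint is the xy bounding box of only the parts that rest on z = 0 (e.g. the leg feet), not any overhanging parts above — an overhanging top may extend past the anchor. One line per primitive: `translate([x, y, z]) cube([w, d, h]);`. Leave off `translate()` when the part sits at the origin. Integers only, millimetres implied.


translate([205, 385, 0]) cube([4900, 170, 2400]);
translate([205, 4635, 0]) cube([4900, 170, 2400]);
translate([205, 555, 0]) cube([170, 4080, 2400]);
translate([4935, 555, 0]) cube([170, 4080, 2400]);


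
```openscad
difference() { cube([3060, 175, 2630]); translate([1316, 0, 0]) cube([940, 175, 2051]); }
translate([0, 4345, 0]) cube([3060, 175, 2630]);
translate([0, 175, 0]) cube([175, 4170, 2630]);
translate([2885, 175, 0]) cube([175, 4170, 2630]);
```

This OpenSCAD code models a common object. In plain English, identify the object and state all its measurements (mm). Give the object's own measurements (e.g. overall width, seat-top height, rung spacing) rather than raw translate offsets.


A single room: four walls, each 2630 mm tall and 175 mm thick, enclosing an outside footprint 3060×4520 mm (x × y), no floor or roof. The front and back walls (−y and +y sides) run the full x-width; the side walls fit between their inner faces. A door opening 940 mm wide and 2051 mm tall is cut through the front wall from the floor up, its −x edge 1316 mm from the wall's −x end.


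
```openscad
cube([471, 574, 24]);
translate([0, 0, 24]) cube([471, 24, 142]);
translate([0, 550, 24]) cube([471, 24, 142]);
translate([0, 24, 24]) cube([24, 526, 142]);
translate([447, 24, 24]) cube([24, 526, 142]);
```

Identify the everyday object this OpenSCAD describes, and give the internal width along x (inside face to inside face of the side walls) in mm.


An open box. The internal width is 423 mm.

A 471×574 base slab with four walls standing on it — an open box. The base is 471 mm wide and the walls are 24 mm thick, so the internal width is 471 − 2 × 24 = 423 mm.


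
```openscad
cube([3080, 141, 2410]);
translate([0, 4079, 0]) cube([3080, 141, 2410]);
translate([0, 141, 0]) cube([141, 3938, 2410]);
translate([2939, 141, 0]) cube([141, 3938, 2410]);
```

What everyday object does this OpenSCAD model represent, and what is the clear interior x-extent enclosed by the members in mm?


A house (or room) frame. The interior width is 2798 mm.

Four 2410 mm walls enclosing a rectangle with no floor or roof — a room or house frame. Outside width is 3080 mm and wall thickness is 141 mm, so the interior width is 3080 − 2 × 141 = 2798 mm.


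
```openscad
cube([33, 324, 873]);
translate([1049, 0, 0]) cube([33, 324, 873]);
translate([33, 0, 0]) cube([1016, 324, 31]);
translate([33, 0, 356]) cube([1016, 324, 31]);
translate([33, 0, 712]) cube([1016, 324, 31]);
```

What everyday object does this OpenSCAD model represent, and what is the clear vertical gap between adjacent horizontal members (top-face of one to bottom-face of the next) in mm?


A bookshelf. The clear shelf gap is 325 mm.

Two tall side panels with 3 horizontal boards between them — a bookshelf. The first two shelf undersides are at z = 0 and z = 356; with shelf thickness 31, the clear gap is 356 − 0 − 31 = 325 mm.


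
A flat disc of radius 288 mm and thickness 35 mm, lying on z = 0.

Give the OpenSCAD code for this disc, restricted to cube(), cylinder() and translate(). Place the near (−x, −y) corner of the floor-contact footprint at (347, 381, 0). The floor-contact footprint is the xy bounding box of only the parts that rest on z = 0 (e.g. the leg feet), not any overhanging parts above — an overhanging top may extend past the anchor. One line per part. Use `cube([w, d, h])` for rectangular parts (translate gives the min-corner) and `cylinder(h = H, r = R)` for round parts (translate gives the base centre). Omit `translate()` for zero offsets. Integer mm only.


translate([635, 669, 0]) cylinder(h = 35, r = 288);


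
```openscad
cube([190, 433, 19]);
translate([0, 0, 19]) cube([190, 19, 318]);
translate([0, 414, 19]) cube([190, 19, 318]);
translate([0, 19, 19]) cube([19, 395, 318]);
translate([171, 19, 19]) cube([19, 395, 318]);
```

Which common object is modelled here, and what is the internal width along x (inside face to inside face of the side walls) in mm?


An open box. The internal width is 152 mm.

A 190×433 base slab with four walls standing on it — an open box. The base is 190 mm wide and the walls are 19 mm thick, so the internal width is 190 − 2 × 19 = 152 mm.


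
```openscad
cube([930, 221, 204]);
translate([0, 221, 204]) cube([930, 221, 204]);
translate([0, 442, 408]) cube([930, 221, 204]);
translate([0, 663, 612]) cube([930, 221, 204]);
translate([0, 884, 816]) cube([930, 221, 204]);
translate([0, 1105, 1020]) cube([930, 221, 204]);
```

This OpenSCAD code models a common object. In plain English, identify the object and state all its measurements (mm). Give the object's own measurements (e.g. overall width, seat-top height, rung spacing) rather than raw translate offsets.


A straight staircase of 6 solid steps. Each step is 930 mm wide (x), 221 mm deep (y, the going) and 204 mm tall (the rise). The first step rests on the floor; each subsequent step sits one going further in +y and one rise higher in +z, directly behind and above the previous step with no overlap.


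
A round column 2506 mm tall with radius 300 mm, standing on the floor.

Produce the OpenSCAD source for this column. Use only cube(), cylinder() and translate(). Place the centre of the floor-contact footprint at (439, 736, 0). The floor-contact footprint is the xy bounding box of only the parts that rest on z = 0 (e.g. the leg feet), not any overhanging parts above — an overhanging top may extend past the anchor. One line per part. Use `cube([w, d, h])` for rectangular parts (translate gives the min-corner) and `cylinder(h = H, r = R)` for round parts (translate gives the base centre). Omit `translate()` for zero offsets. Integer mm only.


translate([439, 736, 0]) cylinder(h = 2506, r = 300);


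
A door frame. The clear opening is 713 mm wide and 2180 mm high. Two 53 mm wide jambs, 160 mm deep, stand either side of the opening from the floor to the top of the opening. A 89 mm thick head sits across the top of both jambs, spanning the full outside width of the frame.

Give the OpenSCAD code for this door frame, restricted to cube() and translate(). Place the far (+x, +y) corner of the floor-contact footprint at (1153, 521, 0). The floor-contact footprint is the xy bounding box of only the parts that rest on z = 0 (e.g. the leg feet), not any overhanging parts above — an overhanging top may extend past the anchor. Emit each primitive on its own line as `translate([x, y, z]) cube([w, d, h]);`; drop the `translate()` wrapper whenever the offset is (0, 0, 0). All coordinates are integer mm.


translate([334, 361, 0]) cube([53, 160, 2180]);
translate([1100, 361, 0]) cube([53, 160, 2180]);
translate([334, 361, 2180]) cube([819, 160, 89]);


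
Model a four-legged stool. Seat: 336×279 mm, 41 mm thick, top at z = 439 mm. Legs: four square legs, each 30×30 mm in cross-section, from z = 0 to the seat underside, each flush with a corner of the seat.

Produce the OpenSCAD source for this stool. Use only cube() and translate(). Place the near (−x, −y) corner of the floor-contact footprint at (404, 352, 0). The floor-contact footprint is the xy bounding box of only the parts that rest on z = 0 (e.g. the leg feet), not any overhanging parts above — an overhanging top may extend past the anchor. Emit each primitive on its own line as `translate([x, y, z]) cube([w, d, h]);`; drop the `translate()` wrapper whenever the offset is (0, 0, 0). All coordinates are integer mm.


translate([404, 352, 398]) cube([336, 279, 41]);
translate([404, 352, 0]) cube([30, 30, 398]);
translate([710, 352, 0]) cube([30, 30, 398]);
translate([404, 601, 0]) cube([30, 30, 398]);
translate([710, 601, 0]) cube([30, 30, 398]);


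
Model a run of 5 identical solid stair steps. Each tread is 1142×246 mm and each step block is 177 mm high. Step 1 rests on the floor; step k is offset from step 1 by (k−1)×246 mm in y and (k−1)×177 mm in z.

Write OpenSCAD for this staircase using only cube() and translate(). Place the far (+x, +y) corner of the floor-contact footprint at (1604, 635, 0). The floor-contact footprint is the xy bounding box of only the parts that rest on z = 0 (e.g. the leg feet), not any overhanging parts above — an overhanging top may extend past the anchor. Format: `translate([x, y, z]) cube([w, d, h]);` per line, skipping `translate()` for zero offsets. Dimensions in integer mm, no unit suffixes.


translate([462, 389, 0]) cube([1142, 246, 177]);
translate([462, 635, 177]) cube([1142, 246, 177]);
translate([462, 881, 354]) cube([1142, 246, 177]);
translate([462, 1127, 531]) cube([1142, 246, 177]);
translate([462, 1373, 708]) cube([1142, 246, 177]);


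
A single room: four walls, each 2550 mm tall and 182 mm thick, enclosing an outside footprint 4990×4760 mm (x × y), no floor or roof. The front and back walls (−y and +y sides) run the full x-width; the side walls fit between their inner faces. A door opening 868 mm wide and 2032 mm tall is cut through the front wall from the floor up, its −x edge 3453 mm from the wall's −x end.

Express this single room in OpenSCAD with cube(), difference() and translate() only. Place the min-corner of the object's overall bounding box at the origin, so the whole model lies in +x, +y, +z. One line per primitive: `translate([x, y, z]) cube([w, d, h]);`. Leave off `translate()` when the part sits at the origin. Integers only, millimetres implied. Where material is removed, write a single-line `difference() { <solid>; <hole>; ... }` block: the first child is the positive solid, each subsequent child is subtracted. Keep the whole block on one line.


difference() { cube([4990, 182, 2550]); translate([3453, 0, 0]) cube([868, 182, 2032]); }
translate([0, 4578, 0]) cube([4990, 182, 2550]);
translate([0, 182, 0]) cube([182, 4396, 2550]);
translate([4808, 182, 0]) cube([182, 4396, 2550]);


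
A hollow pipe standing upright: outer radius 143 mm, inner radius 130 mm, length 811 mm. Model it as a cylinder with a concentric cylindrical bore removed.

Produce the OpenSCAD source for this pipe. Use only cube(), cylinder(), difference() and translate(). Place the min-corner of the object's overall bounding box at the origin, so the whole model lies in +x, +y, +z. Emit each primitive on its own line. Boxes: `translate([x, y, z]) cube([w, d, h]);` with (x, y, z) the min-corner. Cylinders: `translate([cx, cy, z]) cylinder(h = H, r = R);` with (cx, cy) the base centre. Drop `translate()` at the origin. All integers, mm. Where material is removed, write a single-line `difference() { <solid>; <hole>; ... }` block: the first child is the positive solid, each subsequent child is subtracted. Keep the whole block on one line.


difference() { translate([143, 143, 0]) cylinder(h = 811, r = 143); translate([143, 143, 0]) cylinder(h = 811, r = 130); }


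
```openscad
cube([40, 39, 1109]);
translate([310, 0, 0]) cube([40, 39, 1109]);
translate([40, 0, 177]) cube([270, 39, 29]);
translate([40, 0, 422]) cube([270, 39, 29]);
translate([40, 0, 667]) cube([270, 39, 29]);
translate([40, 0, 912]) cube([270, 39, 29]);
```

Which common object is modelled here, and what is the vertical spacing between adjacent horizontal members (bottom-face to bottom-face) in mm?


A ladder. The rung spacing is 245 mm.

Two tall 40×39 posts with 4 short bars between them — a ladder. Adjacent rungs sit at z = 177 and z = 422, so the spacing is 422 − 177 = 245 mm.


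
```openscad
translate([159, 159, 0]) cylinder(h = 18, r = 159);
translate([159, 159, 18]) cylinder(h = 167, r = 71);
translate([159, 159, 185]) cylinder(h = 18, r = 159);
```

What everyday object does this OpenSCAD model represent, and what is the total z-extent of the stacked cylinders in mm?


A spool. The overall height is 203 mm.

Three coaxial cylinders, large–small–large — a spool. Two 18 mm flanges and a 167 mm core give 18 + 167 + 18 = 203 mm.


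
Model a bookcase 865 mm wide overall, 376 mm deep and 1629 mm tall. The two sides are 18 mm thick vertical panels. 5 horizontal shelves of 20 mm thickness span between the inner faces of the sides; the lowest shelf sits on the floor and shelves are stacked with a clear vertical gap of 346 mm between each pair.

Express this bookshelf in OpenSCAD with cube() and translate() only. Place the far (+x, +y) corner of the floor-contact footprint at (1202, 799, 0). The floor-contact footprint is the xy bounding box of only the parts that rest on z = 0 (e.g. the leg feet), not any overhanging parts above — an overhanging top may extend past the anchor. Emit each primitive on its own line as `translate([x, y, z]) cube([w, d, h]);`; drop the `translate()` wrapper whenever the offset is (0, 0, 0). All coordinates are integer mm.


translate([337, 423, 0]) cube([18, 376, 1629]);
translate([1184, 423, 0]) cube([18, 376, 1629]);
translate([355, 423, 0]) cube([829, 376, 20]);
translate([355, 423, 366]) cube([829, 376, 20]);
translate([355, 423, 732]) cube([829, 376, 20]);
translate([355, 423, 1098]) cube([829, 376, 20]);
translate([355, 423, 1464]) cube([829, 376, 20]);


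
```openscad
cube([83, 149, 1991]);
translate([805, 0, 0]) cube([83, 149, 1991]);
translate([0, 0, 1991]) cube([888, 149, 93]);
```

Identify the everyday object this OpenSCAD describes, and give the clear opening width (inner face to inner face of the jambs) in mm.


A door frame. The clear opening width is 722 mm.

Two 1991 mm tall posts with a header on top — a door frame. The left jamb is 83 mm wide at x = 0; the right jamb starts at x = 805. The clear opening is 805 − 83 = 722 mm.


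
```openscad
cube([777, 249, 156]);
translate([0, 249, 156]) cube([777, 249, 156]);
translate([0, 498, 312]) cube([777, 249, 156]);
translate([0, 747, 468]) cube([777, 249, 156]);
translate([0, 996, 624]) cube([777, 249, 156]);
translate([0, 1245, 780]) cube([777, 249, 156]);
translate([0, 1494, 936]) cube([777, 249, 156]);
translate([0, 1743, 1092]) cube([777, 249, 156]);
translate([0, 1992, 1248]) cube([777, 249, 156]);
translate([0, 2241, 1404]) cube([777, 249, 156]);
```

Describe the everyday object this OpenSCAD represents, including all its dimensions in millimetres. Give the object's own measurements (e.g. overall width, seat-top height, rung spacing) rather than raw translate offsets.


A straight staircase of 10 solid steps. Each step is 777 mm wide (x), 249 mm deep (y, the going) and 156 mm tall (the rise). The first step rests on the floor; each subsequent step sits one going further in +y and one rise higher in +z, directly behind and above the previous step with no overlap.


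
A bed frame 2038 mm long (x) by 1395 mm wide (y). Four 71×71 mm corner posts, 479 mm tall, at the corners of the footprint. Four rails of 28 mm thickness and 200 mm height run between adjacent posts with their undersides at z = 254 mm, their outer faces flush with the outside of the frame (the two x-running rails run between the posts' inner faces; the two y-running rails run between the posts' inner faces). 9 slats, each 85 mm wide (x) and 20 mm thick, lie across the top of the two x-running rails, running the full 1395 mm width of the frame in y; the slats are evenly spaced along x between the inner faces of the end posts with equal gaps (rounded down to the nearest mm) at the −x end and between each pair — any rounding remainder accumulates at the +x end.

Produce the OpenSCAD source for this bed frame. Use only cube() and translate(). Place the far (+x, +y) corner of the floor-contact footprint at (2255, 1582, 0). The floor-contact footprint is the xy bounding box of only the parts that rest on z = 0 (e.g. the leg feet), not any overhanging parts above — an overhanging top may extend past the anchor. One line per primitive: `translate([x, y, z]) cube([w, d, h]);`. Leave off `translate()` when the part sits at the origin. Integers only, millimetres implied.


translate([217, 187, 0]) cube([71, 71, 479]);
translate([217, 1511, 0]) cube([71, 71, 479]);
translate([2184, 187, 0]) cube([71, 71, 479]);
translate([2184, 1511, 0]) cube([71, 71, 479]);
translate([288, 187, 254]) cube([1896, 28, 200]);
translate([288, 1554, 254]) cube([1896, 28, 200]);
translate([217, 258, 254]) cube([28, 1253, 200]);
translate([2227, 258, 254]) cube([28, 1253, 200]);
translate([401, 187, 454]) cube([85, 1395, 20]);
translate([599, 187, 454]) cube([85, 1395, 20]);
translate([797, 187, 454]) cube([85, 1395, 20]);
translate([995, 187, 454]) cube([85, 1395, 20]);
translate([1193, 187, 454]) cube([85, 1395, 20]);
translate([1391, 187, 454]) cube([85, 1395, 20]);
translate([1589, 187, 454]) cube([85, 1395, 20]);
translate([1787, 187, 454]) cube([85, 1395, 20]);
translate([1985, 187, 454]) cube([85, 1395, 20]);


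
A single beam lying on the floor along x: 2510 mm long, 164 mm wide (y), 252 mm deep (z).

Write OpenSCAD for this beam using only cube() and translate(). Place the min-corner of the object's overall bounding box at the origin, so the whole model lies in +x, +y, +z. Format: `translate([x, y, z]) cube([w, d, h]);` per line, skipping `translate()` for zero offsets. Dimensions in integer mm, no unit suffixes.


cube([2510, 164, 252]);


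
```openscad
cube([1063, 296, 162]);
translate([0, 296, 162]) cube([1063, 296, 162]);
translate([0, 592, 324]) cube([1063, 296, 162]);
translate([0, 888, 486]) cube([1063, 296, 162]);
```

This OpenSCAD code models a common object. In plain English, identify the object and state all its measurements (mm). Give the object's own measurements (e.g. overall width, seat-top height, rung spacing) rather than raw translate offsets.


A straight staircase of 4 solid steps. Each step is 1063 mm wide (x), 296 mm deep (y, the going) and 162 mm tall (the rise). The first step rests on the floor; each subsequent step sits one going further in +y and one rise higher in +z, directly behind and above the previous step with no overlap.


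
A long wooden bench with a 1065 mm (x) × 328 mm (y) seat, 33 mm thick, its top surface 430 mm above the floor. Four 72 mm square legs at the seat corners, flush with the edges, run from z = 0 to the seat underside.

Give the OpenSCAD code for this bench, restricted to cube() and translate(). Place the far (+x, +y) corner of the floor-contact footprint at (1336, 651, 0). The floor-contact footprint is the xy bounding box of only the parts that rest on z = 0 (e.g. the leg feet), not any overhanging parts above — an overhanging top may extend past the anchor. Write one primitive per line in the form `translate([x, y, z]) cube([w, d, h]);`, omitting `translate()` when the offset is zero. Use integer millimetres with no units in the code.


// leg_h = 430 − 33 = 397
translate([271, 323, 397]) cube([1065, 328, 33]);
translate([271, 323, 0]) cube([72, 72, 397]);
translate([271, 579, 0]) cube([72, 72, 397]);
translate([1264, 323, 0]) cube([72, 72, 397]);
translate([1264, 579, 0]) cube([72, 72, 397]);


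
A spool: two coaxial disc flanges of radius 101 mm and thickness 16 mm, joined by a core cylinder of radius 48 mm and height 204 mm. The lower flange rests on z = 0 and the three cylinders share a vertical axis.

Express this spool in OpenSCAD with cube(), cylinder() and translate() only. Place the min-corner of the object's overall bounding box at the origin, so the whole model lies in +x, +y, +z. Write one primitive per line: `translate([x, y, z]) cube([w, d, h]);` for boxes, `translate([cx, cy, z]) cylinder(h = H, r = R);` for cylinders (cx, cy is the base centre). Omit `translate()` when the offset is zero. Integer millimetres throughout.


translate([101, 101, 0]) cylinder(h = 16, r = 101);
translate([101, 101, 16]) cylinder(h = 204, r = 48);
translate([101, 101, 220]) cylinder(h = 16, r = 101);


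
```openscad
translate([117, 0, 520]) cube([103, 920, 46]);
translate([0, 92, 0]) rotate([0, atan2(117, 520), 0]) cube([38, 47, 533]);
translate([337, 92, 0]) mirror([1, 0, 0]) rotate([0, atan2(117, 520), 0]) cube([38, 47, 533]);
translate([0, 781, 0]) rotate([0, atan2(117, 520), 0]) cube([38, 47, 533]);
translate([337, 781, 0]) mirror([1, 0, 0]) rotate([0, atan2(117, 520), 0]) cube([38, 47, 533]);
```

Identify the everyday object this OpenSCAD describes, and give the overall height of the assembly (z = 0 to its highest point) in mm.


A sawhorse. The overall height is 566 mm.

A beam across two mirrored pairs of raked legs — a sawhorse. The beam's underside is at z = 520 (matching the legs' vertical rise in atan2(117, 520)) and the beam is 46 mm tall, so its top is at 520 + 46 = 566 mm. The raked legs top out at the beam's underside, so that is the highest point.


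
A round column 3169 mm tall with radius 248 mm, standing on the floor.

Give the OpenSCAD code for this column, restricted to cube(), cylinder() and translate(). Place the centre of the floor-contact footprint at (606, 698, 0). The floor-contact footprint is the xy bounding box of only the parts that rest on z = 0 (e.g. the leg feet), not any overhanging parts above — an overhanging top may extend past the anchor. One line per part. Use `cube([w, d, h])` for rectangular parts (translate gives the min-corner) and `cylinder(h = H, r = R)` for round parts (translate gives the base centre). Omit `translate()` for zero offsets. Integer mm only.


translate([606, 698, 0]) cylinder(h = 3169, r = 248);


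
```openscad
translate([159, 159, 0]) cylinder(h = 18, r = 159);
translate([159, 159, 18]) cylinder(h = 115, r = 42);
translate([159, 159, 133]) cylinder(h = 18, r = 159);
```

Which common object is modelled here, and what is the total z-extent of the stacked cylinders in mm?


A spool. The overall height is 151 mm.

Three coaxial cylinders, large–small–large — a spool. Two 18 mm flanges and a 115 mm core give 18 + 115 + 18 = 151 mm.


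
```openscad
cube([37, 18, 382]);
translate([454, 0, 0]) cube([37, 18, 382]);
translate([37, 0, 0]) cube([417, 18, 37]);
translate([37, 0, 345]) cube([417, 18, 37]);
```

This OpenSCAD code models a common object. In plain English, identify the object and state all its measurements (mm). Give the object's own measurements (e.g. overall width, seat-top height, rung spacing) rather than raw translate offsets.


A rectangular picture frame lying in the x–z plane (depth along y). The opening is 417 mm wide (x) by 308 mm tall (z), surrounded by a border 37 mm wide on all four sides. The frame is 18 mm deep and is made of two full-height vertical stiles with two horizontal rails fitted between them.


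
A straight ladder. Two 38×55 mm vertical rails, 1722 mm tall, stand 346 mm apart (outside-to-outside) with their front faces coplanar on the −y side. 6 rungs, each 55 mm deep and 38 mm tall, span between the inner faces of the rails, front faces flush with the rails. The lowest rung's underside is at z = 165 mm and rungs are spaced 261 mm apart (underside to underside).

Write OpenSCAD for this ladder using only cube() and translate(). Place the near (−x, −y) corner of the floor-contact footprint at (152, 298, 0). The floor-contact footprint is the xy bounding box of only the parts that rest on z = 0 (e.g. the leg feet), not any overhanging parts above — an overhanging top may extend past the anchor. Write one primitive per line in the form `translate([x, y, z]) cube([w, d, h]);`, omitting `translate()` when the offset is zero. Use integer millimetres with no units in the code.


translate([152, 298, 0]) cube([38, 55, 1722]);
translate([460, 298, 0]) cube([38, 55, 1722]);
translate([190, 298, 165]) cube([270, 55, 38]);
translate([190, 298, 426]) cube([270, 55, 38]);
translate([190, 298, 687]) cube([270, 55, 38]);
translate([190, 298, 948]) cube([270, 55, 38]);
translate([190, 298, 1209]) cube([270, 55, 38]);
translate([190, 298, 1470]) cube([270, 55, 38]);


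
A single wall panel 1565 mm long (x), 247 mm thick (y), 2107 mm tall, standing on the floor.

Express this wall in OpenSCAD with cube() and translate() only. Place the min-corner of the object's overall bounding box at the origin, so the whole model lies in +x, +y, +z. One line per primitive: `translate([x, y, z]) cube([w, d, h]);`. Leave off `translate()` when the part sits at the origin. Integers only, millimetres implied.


cube([1565, 247, 2107]);


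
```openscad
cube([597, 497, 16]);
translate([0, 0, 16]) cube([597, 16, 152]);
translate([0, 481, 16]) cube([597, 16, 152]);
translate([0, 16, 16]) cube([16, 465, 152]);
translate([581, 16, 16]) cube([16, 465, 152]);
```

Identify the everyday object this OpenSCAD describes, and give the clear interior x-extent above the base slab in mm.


An open box. The internal width is 565 mm.

A 597×497 base slab with four walls standing on it — an open box. The base is 597 mm wide and the walls are 16 mm thick, so the internal width is 597 − 2 × 16 = 565 mm.


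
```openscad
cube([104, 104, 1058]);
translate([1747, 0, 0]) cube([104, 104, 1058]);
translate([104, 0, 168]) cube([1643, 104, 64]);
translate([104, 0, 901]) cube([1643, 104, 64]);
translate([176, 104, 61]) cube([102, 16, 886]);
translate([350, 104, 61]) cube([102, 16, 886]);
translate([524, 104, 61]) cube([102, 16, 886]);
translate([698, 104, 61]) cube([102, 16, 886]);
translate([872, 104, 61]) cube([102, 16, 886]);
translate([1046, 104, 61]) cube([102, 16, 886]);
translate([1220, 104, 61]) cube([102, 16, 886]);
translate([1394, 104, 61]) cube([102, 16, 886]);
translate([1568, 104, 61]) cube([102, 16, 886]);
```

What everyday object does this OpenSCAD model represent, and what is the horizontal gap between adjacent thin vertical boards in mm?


A fence section. The picket gap is 72 mm.

Two posts, two rails, 9 pickets — a fence section. Span 1643 mm holds 9 pickets of 102 mm with 10 equal gaps: ⌊(1643 − 9·102) / 10⌋ = 72 mm.


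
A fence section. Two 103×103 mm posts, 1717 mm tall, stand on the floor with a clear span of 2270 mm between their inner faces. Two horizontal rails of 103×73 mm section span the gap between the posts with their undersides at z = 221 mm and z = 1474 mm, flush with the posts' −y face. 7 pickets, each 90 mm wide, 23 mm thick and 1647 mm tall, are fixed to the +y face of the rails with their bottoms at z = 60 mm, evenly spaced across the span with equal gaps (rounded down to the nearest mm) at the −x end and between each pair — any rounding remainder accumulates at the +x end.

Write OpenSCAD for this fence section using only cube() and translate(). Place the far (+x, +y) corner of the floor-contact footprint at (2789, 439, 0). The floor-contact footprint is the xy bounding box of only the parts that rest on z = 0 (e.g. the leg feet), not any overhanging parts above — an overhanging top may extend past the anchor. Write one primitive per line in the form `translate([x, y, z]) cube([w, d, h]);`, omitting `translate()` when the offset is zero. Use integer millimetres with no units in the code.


translate([313, 336, 0]) cube([103, 103, 1717]);
translate([2686, 336, 0]) cube([103, 103, 1717]);
translate([416, 336, 221]) cube([2270, 103, 73]);
translate([416, 336, 1474]) cube([2270, 103, 73]);
translate([621, 439, 60]) cube([90, 23, 1647]);
translate([916, 439, 60]) cube([90, 23, 1647]);
translate([1211, 439, 60]) cube([90, 23, 1647]);
translate([1506, 439, 60]) cube([90, 23, 1647]);
translate([1801, 439, 60]) cube([90, 23, 1647]);
translate([2096, 439, 60]) cube([90, 23, 1647]);
translate([2391, 439, 60]) cube([90, 23, 1647]);


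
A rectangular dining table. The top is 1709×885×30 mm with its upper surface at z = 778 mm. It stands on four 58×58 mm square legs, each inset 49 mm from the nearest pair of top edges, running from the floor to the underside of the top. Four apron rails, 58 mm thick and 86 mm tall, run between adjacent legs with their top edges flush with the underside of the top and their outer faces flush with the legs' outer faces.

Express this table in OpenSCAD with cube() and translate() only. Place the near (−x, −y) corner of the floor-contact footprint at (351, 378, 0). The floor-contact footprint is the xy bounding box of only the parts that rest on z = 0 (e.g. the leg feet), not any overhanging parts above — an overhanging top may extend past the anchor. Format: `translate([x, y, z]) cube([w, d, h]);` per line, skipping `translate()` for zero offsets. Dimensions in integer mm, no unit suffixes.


translate([302, 329, 748]) cube([1709, 885, 30]);
translate([351, 378, 0]) cube([58, 58, 748]);
translate([1904, 378, 0]) cube([58, 58, 748]);
translate([351, 1107, 0]) cube([58, 58, 748]);
translate([1904, 1107, 0]) cube([58, 58, 748]);
translate([409, 378, 662]) cube([1495, 58, 86]);
translate([409, 1107, 662]) cube([1495, 58, 86]);
translate([351, 436, 662]) cube([58, 671, 86]);
translate([1904, 436, 662]) cube([58, 671, 86]);


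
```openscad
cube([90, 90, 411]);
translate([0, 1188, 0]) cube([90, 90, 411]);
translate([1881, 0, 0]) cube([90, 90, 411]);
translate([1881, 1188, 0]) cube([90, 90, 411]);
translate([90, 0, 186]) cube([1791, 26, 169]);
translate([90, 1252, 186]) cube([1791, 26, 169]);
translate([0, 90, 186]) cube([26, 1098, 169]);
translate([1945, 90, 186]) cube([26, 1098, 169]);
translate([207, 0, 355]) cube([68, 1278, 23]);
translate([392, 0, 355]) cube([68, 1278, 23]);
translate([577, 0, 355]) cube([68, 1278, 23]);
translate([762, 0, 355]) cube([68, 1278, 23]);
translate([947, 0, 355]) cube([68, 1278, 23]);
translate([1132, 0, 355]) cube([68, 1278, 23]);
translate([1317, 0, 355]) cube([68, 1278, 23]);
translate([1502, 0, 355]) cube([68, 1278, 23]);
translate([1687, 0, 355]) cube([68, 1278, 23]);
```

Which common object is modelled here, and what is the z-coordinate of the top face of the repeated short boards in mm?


A bed frame. The slat-top height is 378 mm.

Four posts, four rails, and a row of slats — a bed frame. Slats sit on the rails at z = 186 + 169 = 355; with slat thickness 23, the top is 378 mm.


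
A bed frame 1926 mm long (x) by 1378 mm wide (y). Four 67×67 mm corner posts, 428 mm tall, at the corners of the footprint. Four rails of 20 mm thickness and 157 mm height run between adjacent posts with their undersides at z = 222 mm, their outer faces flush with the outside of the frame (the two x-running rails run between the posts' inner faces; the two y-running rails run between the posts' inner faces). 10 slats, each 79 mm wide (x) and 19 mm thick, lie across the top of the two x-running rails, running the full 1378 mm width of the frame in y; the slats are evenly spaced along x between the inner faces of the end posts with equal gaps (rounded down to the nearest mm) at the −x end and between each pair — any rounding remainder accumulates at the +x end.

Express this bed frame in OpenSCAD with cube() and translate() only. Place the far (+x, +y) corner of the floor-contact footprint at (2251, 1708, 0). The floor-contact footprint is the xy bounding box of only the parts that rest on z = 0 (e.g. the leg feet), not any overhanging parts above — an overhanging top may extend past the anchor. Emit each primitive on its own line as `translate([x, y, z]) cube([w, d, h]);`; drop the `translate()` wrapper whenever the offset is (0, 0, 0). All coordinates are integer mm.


translate([325, 330, 0]) cube([67, 67, 428]);
translate([325, 1641, 0]) cube([67, 67, 428]);
translate([2184, 330, 0]) cube([67, 67, 428]);
translate([2184, 1641, 0]) cube([67, 67, 428]);
translate([392, 330, 222]) cube([1792, 20, 157]);
translate([392, 1688, 222]) cube([1792, 20, 157]);
translate([325, 397, 222]) cube([20, 1244, 157]);
translate([2231, 397, 222]) cube([20, 1244, 157]);
translate([483, 330, 379]) cube([79, 1378, 19]);
translate([653, 330, 379]) cube([79, 1378, 19]);
translate([823, 330, 379]) cube([79, 1378, 19]);
translate([993, 330, 379]) cube([79, 1378, 19]);
translate([1163, 330, 379]) cube([79, 1378, 19]);
translate([1333, 330, 379]) cube([79, 1378, 19]);
translate([1503, 330, 379]) cube([79, 1378, 19]);
translate([1673, 330, 379]) cube([79, 1378, 19]);
translate([1843, 330, 379]) cube([79, 1378, 19]);
translate([2013, 330, 379]) cube([79, 1378, 19]);


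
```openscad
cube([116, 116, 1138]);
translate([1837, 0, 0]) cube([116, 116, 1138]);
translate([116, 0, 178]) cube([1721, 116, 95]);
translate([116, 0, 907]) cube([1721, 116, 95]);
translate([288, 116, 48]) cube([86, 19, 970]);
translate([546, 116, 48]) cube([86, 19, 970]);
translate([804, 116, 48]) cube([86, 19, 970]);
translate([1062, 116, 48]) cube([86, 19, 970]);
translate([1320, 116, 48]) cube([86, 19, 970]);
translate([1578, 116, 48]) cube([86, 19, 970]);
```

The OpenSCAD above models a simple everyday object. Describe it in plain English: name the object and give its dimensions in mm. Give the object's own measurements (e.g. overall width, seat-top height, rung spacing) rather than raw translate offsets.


A fence section. Two 116×116 mm posts, 1138 mm tall, stand on the floor with a clear span of 1721 mm between their inner faces. Two horizontal rails of 116×95 mm section span the gap between the posts with their undersides at z = 178 mm and z = 907 mm, flush with the posts' −y face. 6 pickets, each 86 mm wide, 19 mm thick and 970 mm tall, are fixed to the +y face of the rails with their bottoms at z = 48 mm, spaced across the span with a 172 mm gap after the −x post and between neighbouring pickets, with 173 mm left before the +x post.


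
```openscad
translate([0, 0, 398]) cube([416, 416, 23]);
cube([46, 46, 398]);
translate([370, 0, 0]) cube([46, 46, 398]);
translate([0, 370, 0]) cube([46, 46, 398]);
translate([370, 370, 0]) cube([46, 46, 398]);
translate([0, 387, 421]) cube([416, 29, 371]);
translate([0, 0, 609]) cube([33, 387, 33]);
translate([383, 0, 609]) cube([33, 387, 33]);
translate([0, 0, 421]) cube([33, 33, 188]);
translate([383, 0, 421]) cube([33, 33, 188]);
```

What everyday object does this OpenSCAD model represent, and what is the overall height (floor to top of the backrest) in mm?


A chair. The overall height is 792 mm.

A slab on four corner posts with a tall panel at the back — a chair. The seat slab sits at z = 398 with thickness 23, and the 371 mm backrest starts at the seat top, so the overall height is 398 + 23 + 371 = 792 mm.


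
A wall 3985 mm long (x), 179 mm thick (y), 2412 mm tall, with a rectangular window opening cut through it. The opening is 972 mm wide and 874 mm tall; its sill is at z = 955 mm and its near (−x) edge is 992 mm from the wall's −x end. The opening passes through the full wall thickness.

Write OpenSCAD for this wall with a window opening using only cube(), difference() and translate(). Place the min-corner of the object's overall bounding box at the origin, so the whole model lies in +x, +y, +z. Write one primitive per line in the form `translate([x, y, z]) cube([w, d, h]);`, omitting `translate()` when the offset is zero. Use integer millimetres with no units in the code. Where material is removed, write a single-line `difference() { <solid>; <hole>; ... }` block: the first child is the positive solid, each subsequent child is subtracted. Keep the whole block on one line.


difference() { cube([3985, 179, 2412]); translate([992, 0, 955]) cube([972, 179, 874]); }


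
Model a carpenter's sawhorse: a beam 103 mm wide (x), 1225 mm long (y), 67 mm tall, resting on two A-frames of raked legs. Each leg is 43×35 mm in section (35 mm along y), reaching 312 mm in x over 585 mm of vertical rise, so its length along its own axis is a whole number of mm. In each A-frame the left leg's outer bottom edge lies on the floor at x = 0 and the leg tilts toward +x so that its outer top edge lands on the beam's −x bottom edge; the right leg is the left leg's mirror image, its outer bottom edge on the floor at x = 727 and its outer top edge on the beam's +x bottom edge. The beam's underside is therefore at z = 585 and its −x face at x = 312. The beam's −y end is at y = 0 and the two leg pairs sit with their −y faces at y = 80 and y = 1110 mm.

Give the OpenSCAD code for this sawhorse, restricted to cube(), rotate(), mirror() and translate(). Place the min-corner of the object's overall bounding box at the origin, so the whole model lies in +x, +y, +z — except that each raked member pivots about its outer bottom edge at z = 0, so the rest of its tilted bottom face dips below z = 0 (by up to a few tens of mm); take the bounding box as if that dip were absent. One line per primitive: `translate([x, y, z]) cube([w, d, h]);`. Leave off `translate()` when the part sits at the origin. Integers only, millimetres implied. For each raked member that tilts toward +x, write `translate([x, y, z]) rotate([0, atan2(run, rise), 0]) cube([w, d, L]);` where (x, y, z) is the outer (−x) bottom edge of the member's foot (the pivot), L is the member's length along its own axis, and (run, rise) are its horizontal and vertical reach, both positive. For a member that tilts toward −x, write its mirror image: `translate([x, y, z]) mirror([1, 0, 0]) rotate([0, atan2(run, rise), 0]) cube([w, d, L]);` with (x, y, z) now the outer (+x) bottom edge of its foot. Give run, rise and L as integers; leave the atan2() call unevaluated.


// leg length = √(312² + 585²) = 663
// right-leg outer foot x = 2·312 + 103 = 727
// beam min-corner = (312, 0, 585)
translate([312, 0, 585]) cube([103, 1225, 67]);
translate([0, 80, 0]) rotate([0, atan2(312, 585), 0]) cube([43, 35, 663]);
translate([727, 80, 0]) mirror([1, 0, 0]) rotate([0, atan2(312, 585), 0]) cube([43, 35, 663]);
translate([0, 1110, 0]) rotate([0, atan2(312, 585), 0]) cube([43, 35, 663]);
translate([727, 1110, 0]) mirror([1, 0, 0]) rotate([0, atan2(312, 585), 0]) cube([43, 35, 663]);


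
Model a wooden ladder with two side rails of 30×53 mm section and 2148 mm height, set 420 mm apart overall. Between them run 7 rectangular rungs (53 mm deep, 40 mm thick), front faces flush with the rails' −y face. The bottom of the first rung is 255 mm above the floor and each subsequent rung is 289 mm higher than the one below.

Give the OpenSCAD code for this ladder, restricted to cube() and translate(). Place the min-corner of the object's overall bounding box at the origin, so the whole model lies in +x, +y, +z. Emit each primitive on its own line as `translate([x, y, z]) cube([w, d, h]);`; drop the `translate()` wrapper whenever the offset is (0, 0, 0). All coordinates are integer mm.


cube([30, 53, 2148]);
translate([390, 0, 0]) cube([30, 53, 2148]);
translate([30, 0, 255]) cube([360, 53, 40]);
translate([30, 0, 544]) cube([360, 53, 40]);
translate([30, 0, 833]) cube([360, 53, 40]);
translate([30, 0, 1122]) cube([360, 53, 40]);
translate([30, 0, 1411]) cube([360, 53, 40]);
translate([30, 0, 1700]) cube([360, 53, 40]);
translate([30, 0, 1989]) cube([360, 53, 40]);


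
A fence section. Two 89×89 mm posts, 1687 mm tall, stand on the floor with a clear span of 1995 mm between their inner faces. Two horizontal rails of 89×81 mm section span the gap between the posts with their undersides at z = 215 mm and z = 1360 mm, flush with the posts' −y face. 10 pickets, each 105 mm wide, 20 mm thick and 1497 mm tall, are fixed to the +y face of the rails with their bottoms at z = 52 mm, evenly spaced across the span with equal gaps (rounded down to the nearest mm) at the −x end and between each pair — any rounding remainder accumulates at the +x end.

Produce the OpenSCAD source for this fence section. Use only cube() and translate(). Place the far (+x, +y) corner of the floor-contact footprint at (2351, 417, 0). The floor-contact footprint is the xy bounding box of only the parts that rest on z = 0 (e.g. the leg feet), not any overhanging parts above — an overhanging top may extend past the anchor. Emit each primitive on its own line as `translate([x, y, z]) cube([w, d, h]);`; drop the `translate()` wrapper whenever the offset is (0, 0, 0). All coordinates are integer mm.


translate([178, 328, 0]) cube([89, 89, 1687]);
translate([2262, 328, 0]) cube([89, 89, 1687]);
translate([267, 328, 215]) cube([1995, 89, 81]);
translate([267, 328, 1360]) cube([1995, 89, 81]);
translate([352, 417, 52]) cube([105, 20, 1497]);
translate([542, 417, 52]) cube([105, 20, 1497]);
translate([732, 417, 52]) cube([105, 20, 1497]);
translate([922, 417, 52]) cube([105, 20, 1497]);
translate([1112, 417, 52]) cube([105, 20, 1497]);
translate([1302, 417, 52]) cube([105, 20, 1497]);
translate([1492, 417, 52]) cube([105, 20, 1497]);
translate([1682, 417, 52]) cube([105, 20, 1497]);
translate([1872, 417, 52]) cube([105, 20, 1497]);
translate([2062, 417, 52]) cube([105, 20, 1497]);
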